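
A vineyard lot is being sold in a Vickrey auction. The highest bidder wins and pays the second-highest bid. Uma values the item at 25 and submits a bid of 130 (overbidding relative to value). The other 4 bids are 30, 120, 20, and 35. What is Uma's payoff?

-95

Highest competing bid: 120.
Uma's bid 130 is the highest overall, so Uma wins and pays the second-highest bid, 120.
Payoff = value − price = 25 − 120 = -95.
Overbidding won the item at a price above value — truthful bidding would have avoided this loss.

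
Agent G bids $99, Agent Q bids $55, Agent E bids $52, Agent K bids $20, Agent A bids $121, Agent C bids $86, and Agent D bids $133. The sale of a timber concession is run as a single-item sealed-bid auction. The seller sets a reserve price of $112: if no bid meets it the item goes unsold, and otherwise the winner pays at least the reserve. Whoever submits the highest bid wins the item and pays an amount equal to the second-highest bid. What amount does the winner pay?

Ordered from highest: Agent D $133; Agent A $121; Agent G $99; Agent C $86; Agent Q $55; Agent E $52; Agent K $20.
Agent D has the highest bid, so Agent D wins.
The second-highest bid is $121, which exceeds the reserve, so that sets the price.

The winner pays $121.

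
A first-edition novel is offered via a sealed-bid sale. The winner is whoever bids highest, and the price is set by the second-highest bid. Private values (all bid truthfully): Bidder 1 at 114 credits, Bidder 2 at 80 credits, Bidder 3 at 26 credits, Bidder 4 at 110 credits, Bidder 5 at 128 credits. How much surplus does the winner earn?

Surplus = 14 credits.

Bids in descending order: Bidder 5 128 credits > Bidder 1 114 credits > Bidder 4 110 credits > Bidder 2 80 credits > Bidder 3 26 credits.
Bidder 5 wins with the top bid and pays the second-highest, 114 credits.
Surplus = 128 credits − 114 credits = 14 credits.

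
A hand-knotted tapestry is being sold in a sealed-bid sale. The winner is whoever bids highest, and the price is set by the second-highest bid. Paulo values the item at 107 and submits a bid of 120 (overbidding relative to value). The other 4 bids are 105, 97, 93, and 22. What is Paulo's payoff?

2

Highest competing bid: 105.
Paulo's bid 120 is the highest overall, so Paulo wins and pays the second-highest bid, 105.
Payoff = value − price = 107 − 105 = 2.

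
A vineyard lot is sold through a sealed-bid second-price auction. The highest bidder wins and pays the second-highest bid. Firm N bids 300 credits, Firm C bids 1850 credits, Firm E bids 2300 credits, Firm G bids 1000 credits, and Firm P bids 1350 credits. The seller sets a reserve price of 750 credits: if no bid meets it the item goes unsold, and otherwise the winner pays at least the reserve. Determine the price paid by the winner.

1850 credits

Ranking the bids: Firm E 2300 credits, then Firm C 1850 credits, then Firm P 1350 credits, then Firm G 1000 credits, then Firm N 300 credits.
Firm E has the highest bid, so Firm E wins.
The second-highest bid is 1850 credits, which exceeds the reserve, so that sets the price.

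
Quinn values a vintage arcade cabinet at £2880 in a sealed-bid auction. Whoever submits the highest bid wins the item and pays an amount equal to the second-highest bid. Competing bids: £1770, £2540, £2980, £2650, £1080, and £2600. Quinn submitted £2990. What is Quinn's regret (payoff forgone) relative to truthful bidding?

The highest competing bid is £2980.
Bidding truthfully at £2880: the top bid is £2980 (a rival), so Quinn loses. Payoff = £0.
Bidding £2990: Quinn has the top bid, wins, and pays the second-highest bid £2980. Payoff = £2880 − £2980 = -£100.
Regret = truthful payoff − actual payoff = £0 − -£100 = £100.
This is the dominant-strategy logic: truthful bidding weakly beats any alternative.

£100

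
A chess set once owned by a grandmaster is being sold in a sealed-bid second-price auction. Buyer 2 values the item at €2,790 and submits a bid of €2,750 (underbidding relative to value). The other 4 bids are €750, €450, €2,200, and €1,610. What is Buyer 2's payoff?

€590

Highest competing bid: €2,200.
Buyer 2's bid €2,750 is the highest overall, so Buyer 2 wins and pays the second-highest bid, €2,200.
Payoff = value − price = €2,790 − €2,200 = €590.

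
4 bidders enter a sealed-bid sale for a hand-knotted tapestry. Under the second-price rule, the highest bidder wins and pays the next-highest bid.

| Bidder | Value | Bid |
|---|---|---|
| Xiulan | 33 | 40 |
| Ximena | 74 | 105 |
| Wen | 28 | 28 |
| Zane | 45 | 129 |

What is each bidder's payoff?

Ordered from highest: Zane 129; Ximena 105; Xiulan 40; Wen 28.
Zane has the top bid and wins; the price is the second-highest bid, 105.
Zane's payoff = 45 − 105 = -60. All other bidders lose, so their payoff is 0.

Xiulan 0, Ximena 0, Wen 0, Zane -60.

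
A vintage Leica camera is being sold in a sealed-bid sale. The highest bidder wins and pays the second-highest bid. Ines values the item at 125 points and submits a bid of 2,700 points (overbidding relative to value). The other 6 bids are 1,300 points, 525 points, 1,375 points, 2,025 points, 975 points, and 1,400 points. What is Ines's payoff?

-1,900 points

Highest competing bid: 2,025 points.
Ines's bid 2,700 points is the highest overall, so Ines wins and pays the second-highest bid, 2,025 points.
Payoff = value − price = 125 points − 2,025 points = -1,900 points.
Overbidding won the item at a price above value — truthful bidding would have avoided this loss.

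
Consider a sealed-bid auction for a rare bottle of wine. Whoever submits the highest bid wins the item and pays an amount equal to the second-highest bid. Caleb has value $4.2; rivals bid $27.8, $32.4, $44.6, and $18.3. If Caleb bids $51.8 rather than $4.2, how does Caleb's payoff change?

The highest competing bid is $44.6.
Bidding truthfully at $4.2: the top bid is $44.6 (a rival), so Caleb loses. Payoff = $0.0.
Bidding $51.8: Caleb has the top bid, wins, and pays the second-highest bid $44.6. Payoff = $4.2 − $44.6 = -$40.4.
Change = -$40.4 − $0.0 = -$40.4.

Change in payoff: -$40.4.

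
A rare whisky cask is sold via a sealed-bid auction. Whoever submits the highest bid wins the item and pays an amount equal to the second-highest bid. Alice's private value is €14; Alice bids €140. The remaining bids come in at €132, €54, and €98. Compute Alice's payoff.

Highest competing bid: €132.
Alice's bid €140 is the highest overall, so Alice wins and pays the second-highest bid, €132.
Payoff = value − price = €14 − €132 = -€118.

-€118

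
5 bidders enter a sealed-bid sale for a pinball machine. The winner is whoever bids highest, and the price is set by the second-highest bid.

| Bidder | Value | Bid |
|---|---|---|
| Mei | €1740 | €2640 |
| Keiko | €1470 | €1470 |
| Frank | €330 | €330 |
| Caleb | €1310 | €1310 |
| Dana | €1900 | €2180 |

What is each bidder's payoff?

Payoffs: Mei -€440, Keiko €0, Frank €0, Caleb €0, Dana €0.

Bids in descending order: Mei €2640; Dana €2180; Keiko €1470; Caleb €1310; Frank €330.
Mei has the top bid and wins; the price is the second-highest bid, €2180.
Mei's payoff = €1740 − €2180 = -€440. All other bidders lose, so their payoff is 0.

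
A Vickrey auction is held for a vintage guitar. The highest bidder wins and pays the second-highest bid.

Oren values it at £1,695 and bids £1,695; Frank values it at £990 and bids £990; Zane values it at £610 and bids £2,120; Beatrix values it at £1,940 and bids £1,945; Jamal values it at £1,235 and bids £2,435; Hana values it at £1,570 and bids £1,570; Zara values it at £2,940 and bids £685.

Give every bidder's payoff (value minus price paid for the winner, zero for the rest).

Payoffs: Oren £0, Frank £0, Zane £0, Beatrix £0, Jamal -£885, Hana £0, Zara £0.

Ordered from highest: Jamal £2,435; Zane £2,120; Beatrix £1,945; Oren £1,695; Hana £1,570; Frank £990; Zara £685.
Jamal has the top bid and wins; the price is the second-highest bid, £2,120.
Jamal's payoff = £1,235 − £2,120 = -£885. All other bidders lose, so their payoff is 0.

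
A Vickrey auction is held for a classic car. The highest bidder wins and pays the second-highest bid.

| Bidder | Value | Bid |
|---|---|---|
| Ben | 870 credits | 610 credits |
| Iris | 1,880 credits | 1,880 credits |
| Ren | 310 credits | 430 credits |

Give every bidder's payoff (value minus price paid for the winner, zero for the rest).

Ordered from highest: Iris 1,880 credits; Ben 610 credits; Ren 430 credits.
Iris has the top bid and wins; the price is the second-highest bid, 610 credits.
Iris's payoff = 1,880 credits − 610 credits = 1,270 credits. All other bidders lose, so their payoff is 0.

Payoffs: Ben 0 credits, Iris 1,270 credits, Ren 0 credits.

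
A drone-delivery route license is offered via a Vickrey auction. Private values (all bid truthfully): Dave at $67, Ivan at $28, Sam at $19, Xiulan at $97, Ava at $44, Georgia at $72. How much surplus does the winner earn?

Bids in descending order: Xiulan $97, then Georgia $72, then Dave $67, then Ava $44, then Ivan $28, then Sam $19.
Xiulan wins with the top bid and pays the second-highest, $72.
Surplus = $97 − $72 = $25.

Surplus = $25.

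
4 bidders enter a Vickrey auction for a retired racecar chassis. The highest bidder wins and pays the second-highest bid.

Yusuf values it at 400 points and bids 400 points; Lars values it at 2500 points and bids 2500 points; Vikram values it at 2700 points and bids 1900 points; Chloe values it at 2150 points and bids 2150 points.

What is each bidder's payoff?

Payoffs: Yusuf 0 points, Lars 350 points, Vikram 0 points, Chloe 0 points.

Ordered from highest: Lars 2500 points > Chloe 2150 points > Vikram 1900 points > Yusuf 400 points.
Lars has the top bid and wins; the price is the second-highest bid, 2150 points.
Lars's payoff = 2500 points − 2150 points = 350 points. All other bidders lose, so their payoff is 0.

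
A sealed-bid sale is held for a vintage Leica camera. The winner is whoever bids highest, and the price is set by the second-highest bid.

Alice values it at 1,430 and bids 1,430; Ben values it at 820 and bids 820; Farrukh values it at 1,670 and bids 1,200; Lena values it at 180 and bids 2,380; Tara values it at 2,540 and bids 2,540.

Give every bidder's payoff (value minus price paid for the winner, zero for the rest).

Bids in descending order: Tara 2,540; Lena 2,380; Alice 1,430; Farrukh 1,200; Ben 820.
Tara has the top bid and wins; the price is the second-highest bid, 2,380.
Tara's payoff = 2,540 − 2,380 = 160. All other bidders lose, so their payoff is 0.

Alice 0, Ben 0, Farrukh 0, Lena 0, Tara 160.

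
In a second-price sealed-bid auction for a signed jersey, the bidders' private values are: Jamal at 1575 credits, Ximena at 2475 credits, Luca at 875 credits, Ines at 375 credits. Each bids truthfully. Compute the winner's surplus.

Bids in descending order: Ximena 2475 credits; Jamal 1575 credits; Luca 875 credits; Ines 375 credits.
Ximena wins with the top bid and pays the second-highest, 1575 credits.
Surplus = 2475 credits − 1575 credits = 900 credits.

Winner's surplus: 900 credits.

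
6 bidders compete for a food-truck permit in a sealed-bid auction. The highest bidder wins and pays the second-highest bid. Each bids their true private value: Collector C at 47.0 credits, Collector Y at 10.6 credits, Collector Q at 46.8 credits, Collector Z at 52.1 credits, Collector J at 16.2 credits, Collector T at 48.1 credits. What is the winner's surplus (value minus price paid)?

Winner's surplus: 4.0 credits.

Ordered from highest: Collector Z 52.1 credits > Collector T 48.1 credits > Collector C 47.0 credits > Collector Q 46.8 credits > Collector J 16.2 credits > Collector Y 10.6 credits.
Collector Z wins with the top bid and pays the second-highest, 48.1 credits.
Surplus = 52.1 credits − 48.1 credits = 4.0 credits.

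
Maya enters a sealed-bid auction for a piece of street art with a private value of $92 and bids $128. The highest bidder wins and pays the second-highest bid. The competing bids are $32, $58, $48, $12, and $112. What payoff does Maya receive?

Highest competing bid: $112.
Maya's bid $128 is the highest overall, so Maya wins and pays the second-highest bid, $112.
Payoff = value − price = $92 − $112 = -$20.
Overbidding won the item at a price above value — truthful bidding would have avoided this loss.

-$20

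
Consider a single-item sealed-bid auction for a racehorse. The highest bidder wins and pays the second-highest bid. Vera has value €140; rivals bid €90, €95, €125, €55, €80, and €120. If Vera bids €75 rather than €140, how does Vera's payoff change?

Payoff change: -€15.

The highest competing bid is €125.
Bidding truthfully at €140: Vera has the top bid, wins, and pays the second-highest bid €125. Payoff = €140 − €125 = €15.
Bidding €75: the top bid is €125 (a rival), so Vera loses. Payoff = €0.
Change = €0 − €15 = -€15.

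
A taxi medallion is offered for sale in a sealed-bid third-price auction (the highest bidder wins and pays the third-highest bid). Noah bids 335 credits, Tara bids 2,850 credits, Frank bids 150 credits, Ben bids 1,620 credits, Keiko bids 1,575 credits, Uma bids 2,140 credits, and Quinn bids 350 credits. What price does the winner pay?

Ranking the bids: Tara 2,850 credits; Uma 2,140 credits; Ben 1,620 credits; Keiko 1,575 credits; Quinn 350 credits; Noah 335 credits; Frank 150 credits.
Tara is the highest bidder, so Tara wins.
Under the third-price rule, the price is the third-highest bid: 1,620 credits.

Price paid: 1,620 credits.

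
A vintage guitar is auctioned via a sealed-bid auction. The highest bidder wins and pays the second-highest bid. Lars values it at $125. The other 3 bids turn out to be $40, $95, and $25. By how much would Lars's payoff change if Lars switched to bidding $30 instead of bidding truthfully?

-$30

The highest competing bid is $95.
Bidding truthfully at $125: Lars has the top bid, wins, and pays the second-highest bid $95. Payoff = $125 − $95 = $30.
Bidding $30: the top bid is $95 (a rival), so Lars loses. Payoff = $0.
Change = $0 − $30 = -$30.
Deviating from a truthful bid can only lose payoff in a second-price auction — never gain.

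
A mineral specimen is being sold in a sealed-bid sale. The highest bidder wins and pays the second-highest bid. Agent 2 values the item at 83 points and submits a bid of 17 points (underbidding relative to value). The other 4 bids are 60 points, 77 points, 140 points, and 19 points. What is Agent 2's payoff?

Highest competing bid: 140 points.
Agent 2's bid 17 points is not the highest, so Agent 2 loses, pays nothing, and earns zero payoff.

0 points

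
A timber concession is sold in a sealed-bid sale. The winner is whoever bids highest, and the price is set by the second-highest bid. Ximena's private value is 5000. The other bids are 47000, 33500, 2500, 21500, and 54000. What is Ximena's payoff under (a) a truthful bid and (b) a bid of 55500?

(a) 0  (b) -49000

The highest competing bid is 54000.
Bidding truthfully at 5000: the top bid is 54000 (a rival), so Ximena loses. Payoff = 0.
Bidding 55500: Ximena has the top bid, wins, and pays the second-highest bid 54000. Payoff = 5000 − 54000 = -49000.
This is the dominant-strategy logic: truthful bidding weakly beats any alternative.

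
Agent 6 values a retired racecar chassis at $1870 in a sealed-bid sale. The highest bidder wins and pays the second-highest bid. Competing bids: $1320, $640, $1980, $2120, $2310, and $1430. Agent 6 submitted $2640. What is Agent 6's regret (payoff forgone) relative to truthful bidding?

The highest competing bid is $2310.
Bidding truthfully at $1870: the top bid is $2310 (a rival), so Agent 6 loses. Payoff = $0.
Bidding $2640: Agent 6 has the top bid, wins, and pays the second-highest bid $2310. Payoff = $1870 − $2310 = -$440.
Regret = truthful payoff − actual payoff = $0 − -$440 = $440.

$440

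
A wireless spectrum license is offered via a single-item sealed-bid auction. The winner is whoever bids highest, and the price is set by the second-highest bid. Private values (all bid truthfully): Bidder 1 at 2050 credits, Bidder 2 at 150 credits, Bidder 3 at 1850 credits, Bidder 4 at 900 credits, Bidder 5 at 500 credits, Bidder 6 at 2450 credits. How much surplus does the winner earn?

Ranking the bids: Bidder 6 2450 credits, then Bidder 1 2050 credits, then Bidder 3 1850 credits, then Bidder 4 900 credits, then Bidder 5 500 credits, then Bidder 2 150 credits.
Bidder 6 wins with the top bid and pays the second-highest, 2050 credits.
Surplus = 2450 credits − 2050 credits = 400 credits.

Winner's surplus: 400 credits.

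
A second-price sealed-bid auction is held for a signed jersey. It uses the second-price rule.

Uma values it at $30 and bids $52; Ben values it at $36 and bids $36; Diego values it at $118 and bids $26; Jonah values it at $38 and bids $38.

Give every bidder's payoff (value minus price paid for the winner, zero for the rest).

Payoffs: Uma -$8, Ben $0, Diego $0, Jonah $0.

Ranking the bids: Uma $52 > Jonah $38 > Ben $36 > Diego $26.
Uma has the top bid and wins; the price is the second-highest bid, $38.
Uma's payoff = $30 − $38 = -$8. All other bidders lose, so their payoff is 0.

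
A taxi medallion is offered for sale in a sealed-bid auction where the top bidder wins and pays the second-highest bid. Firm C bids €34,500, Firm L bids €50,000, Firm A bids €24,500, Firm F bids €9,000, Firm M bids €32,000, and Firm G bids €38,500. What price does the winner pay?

€38,500

Sorted high to low: Firm L €50,000, then Firm G €38,500, then Firm C €34,500, then Firm M €32,000, then Firm A €24,500, then Firm F €9,000.
Firm L is the highest bidder, so Firm L wins.
Under the second-price rule, the price is the second-highest bid: €38,500.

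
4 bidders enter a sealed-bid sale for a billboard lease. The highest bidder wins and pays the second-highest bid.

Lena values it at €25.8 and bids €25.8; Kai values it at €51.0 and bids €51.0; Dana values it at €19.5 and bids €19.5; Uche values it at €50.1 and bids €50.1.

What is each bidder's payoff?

Bids in descending order: Kai €51.0; Uche €50.1; Lena €25.8; Dana €19.5.
Kai has the top bid and wins; the price is the second-highest bid, €50.1.
Kai's payoff = €51.0 − €50.1 = €0.9. All other bidders lose, so their payoff is 0.

Payoffs: Lena €0.0, Kai €0.9, Dana €0.0, Uche €0.0.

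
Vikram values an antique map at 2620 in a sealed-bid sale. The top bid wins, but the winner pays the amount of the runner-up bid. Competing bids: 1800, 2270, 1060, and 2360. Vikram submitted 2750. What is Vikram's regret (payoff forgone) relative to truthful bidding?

The highest competing bid is 2360.
Bidding truthfully at 2620: Vikram has the top bid, wins, and pays the second-highest bid 2360. Payoff = 2620 − 2360 = 260.
Bidding 2750: Vikram has the top bid, wins, and pays the second-highest bid 2360. Payoff = 2620 − 2360 = 260.
Regret = truthful payoff − actual payoff = 260 − 260 = 0.
The bid only affects whether you win, not the price — here both bids land on the same side of the top rival bid, so the deviation is payoff-neutral.

Payoff forgone: 0.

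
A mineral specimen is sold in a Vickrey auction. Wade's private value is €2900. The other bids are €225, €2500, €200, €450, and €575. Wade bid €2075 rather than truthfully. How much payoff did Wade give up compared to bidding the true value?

€400

The highest competing bid is €2500.
Bidding truthfully at €2900: Wade has the top bid, wins, and pays the second-highest bid €2500. Payoff = €2900 − €2500 = €400.
Bidding €2075: the top bid is €2500 (a rival), so Wade loses. Payoff = €0.
Regret = truthful payoff − actual payoff = €400 − €0 = €400.
This is the dominant-strategy logic: truthful bidding weakly beats any alternative.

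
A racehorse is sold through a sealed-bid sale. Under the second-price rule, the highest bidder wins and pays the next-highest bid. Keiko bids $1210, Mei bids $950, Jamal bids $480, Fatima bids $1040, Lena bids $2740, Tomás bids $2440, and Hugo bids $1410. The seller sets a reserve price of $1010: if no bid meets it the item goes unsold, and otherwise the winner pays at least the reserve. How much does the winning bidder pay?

Bids in descending order: Lena $2740; Tomás $2440; Hugo $1410; Keiko $1210; Fatima $1040; Mei $950; Jamal $480.
Lena has the highest bid, so Lena wins.
The second-highest bid is $2440, which exceeds the reserve, so that sets the price.

Price paid: $2440.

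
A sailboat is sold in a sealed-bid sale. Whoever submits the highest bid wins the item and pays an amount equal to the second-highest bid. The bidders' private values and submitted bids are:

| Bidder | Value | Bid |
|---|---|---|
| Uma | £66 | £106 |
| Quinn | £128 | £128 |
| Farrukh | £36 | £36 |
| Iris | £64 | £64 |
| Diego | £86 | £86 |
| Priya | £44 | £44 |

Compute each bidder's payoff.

Ordered from highest: Quinn £128; Uma £106; Diego £86; Iris £64; Priya £44; Farrukh £36.
Quinn has the top bid and wins; the price is the second-highest bid, £106.
Quinn's payoff = £128 − £106 = £22. All other bidders lose, so their payoff is 0.

Uma £0, Quinn £22, Farrukh £0, Iris £0, Diego £0, Priya £0.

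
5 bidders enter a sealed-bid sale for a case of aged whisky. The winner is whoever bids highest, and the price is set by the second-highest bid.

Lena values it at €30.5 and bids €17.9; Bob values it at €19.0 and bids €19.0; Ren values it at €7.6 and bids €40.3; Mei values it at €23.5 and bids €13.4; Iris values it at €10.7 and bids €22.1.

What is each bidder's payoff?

Ordered from highest: Ren €40.3; Iris €22.1; Bob €19.0; Lena €17.9; Mei €13.4.
Ren has the top bid and wins; the price is the second-highest bid, €22.1.
Ren's payoff = €7.6 − €22.1 = -€14.5. All other bidders lose, so their payoff is 0.

Lena €0.0, Bob €0.0, Ren -€14.5, Mei €0.0, Iris €0.0.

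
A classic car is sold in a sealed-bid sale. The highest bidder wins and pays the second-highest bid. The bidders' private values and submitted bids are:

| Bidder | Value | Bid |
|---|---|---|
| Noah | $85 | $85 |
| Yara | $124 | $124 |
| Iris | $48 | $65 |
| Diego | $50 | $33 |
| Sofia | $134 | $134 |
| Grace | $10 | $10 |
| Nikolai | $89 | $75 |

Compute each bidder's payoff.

Noah $0, Yara $0, Iris $0, Diego $0, Sofia $10, Grace $0, Nikolai $0.

Ranking the bids: Sofia $134; Yara $124; Noah $85; Nikolai $75; Iris $65; Diego $33; Grace $10.
Sofia has the top bid and wins; the price is the second-highest bid, $124.
Sofia's payoff = $134 − $124 = $10. All other bidders lose, so their payoff is 0.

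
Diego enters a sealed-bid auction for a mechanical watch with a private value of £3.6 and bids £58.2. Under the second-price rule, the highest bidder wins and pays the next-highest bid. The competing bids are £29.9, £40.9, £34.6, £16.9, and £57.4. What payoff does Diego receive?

Highest competing bid: £57.4.
Diego's bid £58.2 is the highest overall, so Diego wins and pays the second-highest bid, £57.4.
Payoff = value − price = £3.6 − £57.4 = -£53.8.

Payoff = -£53.8.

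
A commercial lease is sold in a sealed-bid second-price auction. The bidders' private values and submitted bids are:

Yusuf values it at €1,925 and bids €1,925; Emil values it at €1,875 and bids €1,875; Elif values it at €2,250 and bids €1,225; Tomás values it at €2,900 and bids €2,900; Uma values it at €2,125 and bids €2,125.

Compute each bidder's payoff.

Bids in descending order: Tomás €2,900, then Uma €2,125, then Yusuf €1,925, then Emil €1,875, then Elif €1,225.
Tomás has the top bid and wins; the price is the second-highest bid, €2,125.
Tomás's payoff = €2,900 − €2,125 = €775. All other bidders lose, so their payoff is 0.

Payoffs: Yusuf €0, Emil €0, Elif €0, Tomás €775, Uma €0.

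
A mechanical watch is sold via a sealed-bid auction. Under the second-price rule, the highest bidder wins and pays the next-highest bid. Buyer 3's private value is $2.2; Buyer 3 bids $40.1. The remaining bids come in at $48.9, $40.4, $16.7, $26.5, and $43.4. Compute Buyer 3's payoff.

The bidder's payoff: $0.0.

Highest competing bid: $48.9.
Buyer 3's bid $40.1 is not the highest, so Buyer 3 loses, pays nothing, and earns zero payoff.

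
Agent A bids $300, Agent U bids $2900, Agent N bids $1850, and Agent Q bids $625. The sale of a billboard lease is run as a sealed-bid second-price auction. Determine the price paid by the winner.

Sorted high to low: Agent U $2900 > Agent N $1850 > Agent Q $625 > Agent A $300.
Agent U has the highest bid, so Agent U wins.
The second-highest bid is $1850, so that is what Agent U pays.

The winner pays $1850.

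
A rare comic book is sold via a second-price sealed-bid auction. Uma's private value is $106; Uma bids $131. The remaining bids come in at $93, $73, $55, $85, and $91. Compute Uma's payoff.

Highest competing bid: $93.
Uma's bid $131 is the highest overall, so Uma wins and pays the second-highest bid, $93.
Payoff = value − price = $106 − $93 = $13.

$13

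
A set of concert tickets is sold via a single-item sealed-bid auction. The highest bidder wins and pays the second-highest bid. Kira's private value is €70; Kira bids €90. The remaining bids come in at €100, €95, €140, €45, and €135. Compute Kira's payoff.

Highest competing bid: €140.
Kira's bid €90 is not the highest, so Kira loses, pays nothing, and earns zero payoff.

Kira's payoff: €0.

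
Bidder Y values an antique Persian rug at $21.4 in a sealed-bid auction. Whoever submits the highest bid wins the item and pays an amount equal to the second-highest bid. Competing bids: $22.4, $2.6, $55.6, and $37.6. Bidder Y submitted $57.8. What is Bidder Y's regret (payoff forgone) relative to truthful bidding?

The highest competing bid is $55.6.
Bidding truthfully at $21.4: the top bid is $55.6 (a rival), so Bidder Y loses. Payoff = $0.0.
Bidding $57.8: Bidder Y has the top bid, wins, and pays the second-highest bid $55.6. Payoff = $21.4 − $55.6 = -$34.2.
Regret = truthful payoff − actual payoff = $0.0 − -$34.2 = $34.2.
This is the dominant-strategy logic: truthful bidding weakly beats any alternative.

$34.2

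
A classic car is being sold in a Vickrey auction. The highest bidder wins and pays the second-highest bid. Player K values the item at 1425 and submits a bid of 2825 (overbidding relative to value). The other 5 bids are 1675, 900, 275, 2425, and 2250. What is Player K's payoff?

Player K's payoff: -1000.

Highest competing bid: 2425.
Player K's bid 2825 is the highest overall, so Player K wins and pays the second-highest bid, 2425.
Payoff = value − price = 1425 − 2425 = -1000.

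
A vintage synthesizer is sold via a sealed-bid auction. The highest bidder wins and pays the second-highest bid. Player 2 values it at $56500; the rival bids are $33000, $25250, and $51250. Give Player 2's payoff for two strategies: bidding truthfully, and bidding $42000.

(a) $5250  (b) $0

The highest competing bid is $51250.
Bidding truthfully at $56500: Player 2 has the top bid, wins, and pays the second-highest bid $51250. Payoff = $56500 − $51250 = $5250.
Bidding $42000: the top bid is $51250 (a rival), so Player 2 loses. Payoff = $0.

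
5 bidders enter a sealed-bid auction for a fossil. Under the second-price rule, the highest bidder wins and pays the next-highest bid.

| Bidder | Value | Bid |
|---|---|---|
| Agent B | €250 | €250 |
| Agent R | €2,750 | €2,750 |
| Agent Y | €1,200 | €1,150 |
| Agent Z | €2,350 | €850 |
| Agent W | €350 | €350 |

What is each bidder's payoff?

Payoffs: Agent B €0, Agent R €1,600, Agent Y €0, Agent Z €0, Agent W €0.

Bids in descending order: Agent R €2,750 > Agent Y €1,150 > Agent Z €850 > Agent W €350 > Agent B €250.
Agent R has the top bid and wins; the price is the second-highest bid, €1,150.
Agent R's payoff = €2,750 − €1,150 = €1,600. All other bidders lose, so their payoff is 0.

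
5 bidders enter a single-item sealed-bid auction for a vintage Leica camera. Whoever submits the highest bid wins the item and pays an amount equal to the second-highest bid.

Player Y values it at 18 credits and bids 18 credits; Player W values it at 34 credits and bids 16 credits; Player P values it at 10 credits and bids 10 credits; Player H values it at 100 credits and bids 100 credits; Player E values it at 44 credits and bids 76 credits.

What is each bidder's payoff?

Ordered from highest: Player H 100 credits, then Player E 76 credits, then Player Y 18 credits, then Player W 16 credits, then Player P 10 credits.
Player H has the top bid and wins; the price is the second-highest bid, 76 credits.
Player H's payoff = 100 credits − 76 credits = 24 credits. All other bidders lose, so their payoff is 0.

Payoffs: Player Y 0 credits, Player W 0 credits, Player P 0 credits, Player H 24 credits, Player E 0 credits.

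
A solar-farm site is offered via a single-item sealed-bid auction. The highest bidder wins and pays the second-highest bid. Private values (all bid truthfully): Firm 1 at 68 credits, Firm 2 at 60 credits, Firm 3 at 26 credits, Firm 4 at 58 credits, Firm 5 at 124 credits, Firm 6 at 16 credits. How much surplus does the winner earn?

56 credits

Ordered from highest: Firm 5 124 credits, then Firm 1 68 credits, then Firm 2 60 credits, then Firm 4 58 credits, then Firm 3 26 credits, then Firm 6 16 credits.
Firm 5 wins with the top bid and pays the second-highest, 68 credits.
Surplus = 124 credits − 68 credits = 56 credits.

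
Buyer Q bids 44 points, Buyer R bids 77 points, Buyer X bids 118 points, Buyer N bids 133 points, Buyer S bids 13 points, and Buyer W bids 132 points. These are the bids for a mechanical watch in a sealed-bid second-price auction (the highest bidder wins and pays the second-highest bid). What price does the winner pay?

Bids in descending order: Buyer N 133 points, then Buyer W 132 points, then Buyer X 118 points, then Buyer R 77 points, then Buyer Q 44 points, then Buyer S 13 points.
Buyer N is the highest bidder, so Buyer N wins.
Under the second-price rule, the price is the second-highest bid: 132 points.

132 points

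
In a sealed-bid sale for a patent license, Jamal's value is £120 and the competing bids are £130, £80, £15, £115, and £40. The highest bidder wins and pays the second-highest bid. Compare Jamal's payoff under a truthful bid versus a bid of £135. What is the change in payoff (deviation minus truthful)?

The highest competing bid is £130.
Bidding truthfully at £120: the top bid is £130 (a rival), so Jamal loses. Payoff = £0.
Bidding £135: Jamal has the top bid, wins, and pays the second-highest bid £130. Payoff = £120 − £130 = -£10.
Change = -£10 − £0 = -£10.

Payoff change: -£10.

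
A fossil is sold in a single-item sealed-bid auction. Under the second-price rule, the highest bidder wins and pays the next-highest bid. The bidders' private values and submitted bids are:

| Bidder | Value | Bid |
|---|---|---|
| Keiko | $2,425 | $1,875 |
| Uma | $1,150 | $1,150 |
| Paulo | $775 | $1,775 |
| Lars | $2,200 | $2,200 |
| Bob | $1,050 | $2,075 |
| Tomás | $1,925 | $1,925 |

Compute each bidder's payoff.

Ranking the bids: Lars $2,200, then Bob $2,075, then Tomás $1,925, then Keiko $1,875, then Paulo $1,775, then Uma $1,150.
Lars has the top bid and wins; the price is the second-highest bid, $2,075.
Lars's payoff = $2,200 − $2,075 = $125. All other bidders lose, so their payoff is 0.

Payoffs: Keiko $0, Uma $0, Paulo $0, Lars $125, Bob $0, Tomás $0.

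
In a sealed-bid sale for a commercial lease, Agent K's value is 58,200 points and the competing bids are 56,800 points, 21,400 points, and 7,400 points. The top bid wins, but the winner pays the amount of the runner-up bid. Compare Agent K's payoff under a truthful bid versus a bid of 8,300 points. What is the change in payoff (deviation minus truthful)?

-1,400 points

The highest competing bid is 56,800 points.
Bidding truthfully at 58,200 points: Agent K has the top bid, wins, and pays the second-highest bid 56,800 points. Payoff = 58,200 points − 56,800 points = 1,400 points.
Bidding 8,300 points: the top bid is 56,800 points (a rival), so Agent K loses. Payoff = 0 points.
Change = 0 points − 1,400 points = -1,400 points.
Deviating from a truthful bid can only lose payoff in a second-price auction — never gain.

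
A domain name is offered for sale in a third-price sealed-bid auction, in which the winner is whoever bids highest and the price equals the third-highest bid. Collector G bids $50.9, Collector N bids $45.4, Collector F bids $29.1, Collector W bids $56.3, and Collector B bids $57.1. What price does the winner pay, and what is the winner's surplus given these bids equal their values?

Sorted high to low: Collector B $57.1; Collector W $56.3; Collector G $50.9; Collector N $45.4; Collector F $29.1.
Collector B is the highest bidder, so Collector B wins.
Under the third-price rule, the price is the third-highest bid: $50.9.
Surplus = $57.1 − $50.9 = $6.2.

Price $50.9; surplus $6.2.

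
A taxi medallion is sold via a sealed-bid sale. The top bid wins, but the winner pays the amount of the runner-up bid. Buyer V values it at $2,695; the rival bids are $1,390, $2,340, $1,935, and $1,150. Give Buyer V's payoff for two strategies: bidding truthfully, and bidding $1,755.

Truthful: $355; alternative: $0.

The highest competing bid is $2,340.
Bidding truthfully at $2,695: Buyer V has the top bid, wins, and pays the second-highest bid $2,340. Payoff = $2,695 − $2,340 = $355.
Bidding $1,755: the top bid is $2,340 (a rival), so Buyer V loses. Payoff = $0.
Deviating from a truthful bid can only lose payoff in a second-price auction — never gain.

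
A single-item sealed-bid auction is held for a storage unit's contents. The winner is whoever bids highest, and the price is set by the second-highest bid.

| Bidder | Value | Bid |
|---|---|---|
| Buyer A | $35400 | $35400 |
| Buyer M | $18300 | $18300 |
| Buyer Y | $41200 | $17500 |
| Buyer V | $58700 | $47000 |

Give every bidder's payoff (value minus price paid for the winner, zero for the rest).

Payoffs: Buyer A $0, Buyer M $0, Buyer Y $0, Buyer V $23300.

Ordered from highest: Buyer V $47000 > Buyer A $35400 > Buyer M $18300 > Buyer Y $17500.
Buyer V has the top bid and wins; the price is the second-highest bid, $35400.
Buyer V's payoff = $58700 − $35400 = $23300. All other bidders lose, so their payoff is 0.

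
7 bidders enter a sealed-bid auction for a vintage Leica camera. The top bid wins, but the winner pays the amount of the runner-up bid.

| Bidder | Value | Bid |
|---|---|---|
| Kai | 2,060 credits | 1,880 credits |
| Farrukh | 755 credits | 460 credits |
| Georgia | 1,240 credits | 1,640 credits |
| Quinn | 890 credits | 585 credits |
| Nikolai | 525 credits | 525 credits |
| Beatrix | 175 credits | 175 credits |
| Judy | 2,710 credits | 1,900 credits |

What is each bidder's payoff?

Ranking the bids: Judy 1,900 credits, then Kai 1,880 credits, then Georgia 1,640 credits, then Quinn 585 credits, then Nikolai 525 credits, then Farrukh 460 credits, then Beatrix 175 credits.
Judy has the top bid and wins; the price is the second-highest bid, 1,880 credits.
Judy's payoff = 2,710 credits − 1,880 credits = 830 credits. All other bidders lose, so their payoff is 0.

Payoffs: Kai 0 credits, Farrukh 0 credits, Georgia 0 credits, Quinn 0 credits, Nikolai 0 credits, Beatrix 0 credits, Judy 830 credits.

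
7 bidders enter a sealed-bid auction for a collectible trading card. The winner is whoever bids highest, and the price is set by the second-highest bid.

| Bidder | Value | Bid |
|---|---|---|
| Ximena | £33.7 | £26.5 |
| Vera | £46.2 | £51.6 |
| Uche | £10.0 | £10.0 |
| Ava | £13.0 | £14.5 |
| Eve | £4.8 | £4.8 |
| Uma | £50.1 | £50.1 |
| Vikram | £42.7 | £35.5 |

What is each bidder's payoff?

Ordered from highest: Vera £51.6 > Uma £50.1 > Vikram £35.5 > Ximena £26.5 > Ava £14.5 > Uche £10.0 > Eve £4.8.
Vera has the top bid and wins; the price is the second-highest bid, £50.1.
Vera's payoff = £46.2 − £50.1 = -£3.9. All other bidders lose, so their payoff is 0.

Ximena £0.0, Vera -£3.9, Uche £0.0, Ava £0.0, Eve £0.0, Uma £0.0, Vikram £0.0.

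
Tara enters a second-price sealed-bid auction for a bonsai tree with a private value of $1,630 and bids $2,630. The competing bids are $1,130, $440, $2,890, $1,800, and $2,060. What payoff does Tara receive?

$0

Highest competing bid: $2,890.
Tara's bid $2,630 is not the highest, so Tara loses, pays nothing, and earns zero payoff.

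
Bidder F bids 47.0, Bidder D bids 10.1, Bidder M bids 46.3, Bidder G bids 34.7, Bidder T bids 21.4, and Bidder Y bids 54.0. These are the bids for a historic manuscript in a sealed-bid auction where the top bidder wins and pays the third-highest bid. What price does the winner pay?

The winner pays 46.3.

Ranking the bids: Bidder Y 54.0, then Bidder F 47.0, then Bidder M 46.3, then Bidder G 34.7, then Bidder T 21.4, then Bidder D 10.1.
Bidder Y is the highest bidder, so Bidder Y wins.
Under the third-price rule, the price is the third-highest bid: 46.3.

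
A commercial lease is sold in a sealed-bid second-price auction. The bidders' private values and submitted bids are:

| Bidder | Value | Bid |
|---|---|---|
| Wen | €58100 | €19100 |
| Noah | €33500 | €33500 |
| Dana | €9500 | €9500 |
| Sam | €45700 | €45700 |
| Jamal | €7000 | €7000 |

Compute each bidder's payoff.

Sorted high to low: Sam €45700, then Noah €33500, then Wen €19100, then Dana €9500, then Jamal €7000.
Sam has the top bid and wins; the price is the second-highest bid, €33500.
Sam's payoff = €45700 − €33500 = €12200. All other bidders lose, so their payoff is 0.

Wen €0, Noah €0, Dana €0, Sam €12200, Jamal €0.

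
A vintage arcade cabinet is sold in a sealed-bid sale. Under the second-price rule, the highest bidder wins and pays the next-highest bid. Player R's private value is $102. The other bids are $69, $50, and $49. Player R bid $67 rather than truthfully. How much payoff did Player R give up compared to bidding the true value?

$33

The highest competing bid is $69.
Bidding truthfully at $102: Player R has the top bid, wins, and pays the second-highest bid $69. Payoff = $102 − $69 = $33.
Bidding $67: the top bid is $69 (a rival), so Player R loses. Payoff = $0.
Regret = truthful payoff − actual payoff = $33 − $0 = $33.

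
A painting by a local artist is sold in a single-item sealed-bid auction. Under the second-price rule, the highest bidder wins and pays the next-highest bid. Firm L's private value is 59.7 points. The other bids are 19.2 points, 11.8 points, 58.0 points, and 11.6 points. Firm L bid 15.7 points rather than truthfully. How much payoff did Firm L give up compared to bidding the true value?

The highest competing bid is 58.0 points.
Bidding truthfully at 59.7 points: Firm L has the top bid, wins, and pays the second-highest bid 58.0 points. Payoff = 59.7 points − 58.0 points = 1.7 points.
Bidding 15.7 points: the top bid is 58.0 points (a rival), so Firm L loses. Payoff = 0.0 points.
Regret = truthful payoff − actual payoff = 1.7 points − 0.0 points = 1.7 points.

Payoff forgone: 1.7 points.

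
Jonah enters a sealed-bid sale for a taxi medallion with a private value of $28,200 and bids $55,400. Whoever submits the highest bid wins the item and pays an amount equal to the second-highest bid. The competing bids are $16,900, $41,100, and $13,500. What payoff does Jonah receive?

-$12,900

Highest competing bid: $41,100.
Jonah's bid $55,400 is the highest overall, so Jonah wins and pays the second-highest bid, $41,100.
Payoff = value − price = $28,200 − $41,100 = -$12,900.
Overbidding won the item at a price above value — truthful bidding would have avoided this loss.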